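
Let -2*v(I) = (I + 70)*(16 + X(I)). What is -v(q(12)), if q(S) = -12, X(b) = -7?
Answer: 261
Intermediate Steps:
v(I) = -315 - 9*I/2 (v(I) = -(I + 70)*(16 - 7)/2 = -(70 + I)*9/2 = -(630 + 9*I)/2 = -315 - 9*I/2)
-v(q(12)) = -(-315 - 9/2*(-12)) = -(-315 + 54) = -1*(-261) = 261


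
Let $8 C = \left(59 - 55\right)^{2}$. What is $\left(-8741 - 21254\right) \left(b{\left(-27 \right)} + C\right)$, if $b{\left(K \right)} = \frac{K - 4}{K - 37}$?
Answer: $- \frac{4769205}{64} \approx -74519.0$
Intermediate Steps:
$b{\left(K \right)} = \frac{-4 + K}{-37 + K}$
$C = 2$ ($C = \frac{\left(59 - 55\right)^{2}}{8} = \frac{4^{2}}{8} = \frac{1}{8} \cdot 16 = 2$)
$\left(-8741 - 21254\right) \left(b{\left(-27 \right)} + C\right) = \left(-8741 - 21254\right) \left(\frac{-4 - 27}{-37 - 27} + 2\right) = - 29995 \left(\frac{1}{-64} \left(-31\right) + 2\right) = - 29995 \left(\left(- \frac{1}{64}\right) \left(-31\right) + 2\right) = - 29995 \left(\frac{31}{64} + 2\right) = \left(-29995\right) \frac{159}{64} = - \frac{4769205}{64}$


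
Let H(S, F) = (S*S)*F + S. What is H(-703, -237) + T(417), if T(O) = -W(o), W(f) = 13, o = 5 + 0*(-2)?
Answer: -117128249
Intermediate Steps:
o = 5 (o = 5 + 0 = 5)
H(S, F) = S + F*S² (H(S, F) = S²*F + S = F*S² + S = S + F*S²)
T(O) = -13 (T(O) = -1*13 = -13)
H(-703, -237) + T(417) = -703*(1 - 237*(-703)) - 13 = -703*(1 + 166611) - 13 = -703*166612 - 13 = -117128236 - 13 = -117128249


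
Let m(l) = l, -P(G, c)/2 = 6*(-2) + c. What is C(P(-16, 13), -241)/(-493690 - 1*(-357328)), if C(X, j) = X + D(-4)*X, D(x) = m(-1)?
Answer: 0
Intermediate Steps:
P(G, c) = 24 - 2*c (P(G, c) = -2*(6*(-2) + c) = -2*(-12 + c) = 24 - 2*c)
D(x) = -1
C(X, j) = 0 (C(X, j) = X - X = 0)
C(P(-16, 13), -241)/(-493690 - 1*(-357328)) = 0/(-493690 - 1*(-357328)) = 0/(-493690 + 357328) = 0/(-136362) = 0*(-1/136362) = 0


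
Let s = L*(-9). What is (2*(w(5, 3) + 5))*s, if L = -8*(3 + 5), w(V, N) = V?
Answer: 11520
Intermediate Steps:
L = -64 (L = -8*8 = -64)
s = 576 (s = -64*(-9) = 576)
(2*(w(5, 3) + 5))*s = (2*(5 + 5))*576 = (2*10)*576 = 20*576 = 11520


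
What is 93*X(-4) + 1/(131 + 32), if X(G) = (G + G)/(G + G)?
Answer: 15160/163 ≈ 93.006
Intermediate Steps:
X(G) = 1 (X(G) = (2*G)/((2*G)) = (2*G)*(1/(2*G)) = 1)
93*X(-4) + 1/(131 + 32) = 93*1 + 1/(131 + 32) = 93 + 1/163 = 15160/163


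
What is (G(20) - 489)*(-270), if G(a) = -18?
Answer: 136890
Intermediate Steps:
(G(20) - 489)*(-270) = (-18 - 489)*(-270) = -507*(-270) = 136890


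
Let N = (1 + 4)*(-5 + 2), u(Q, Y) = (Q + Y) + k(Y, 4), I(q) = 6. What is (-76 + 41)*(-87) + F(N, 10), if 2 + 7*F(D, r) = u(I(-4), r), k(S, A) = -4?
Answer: 21325/7 ≈ 3046.4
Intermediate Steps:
u(Q, Y) = -4 + Q + Y (u(Q, Y) = (Q + Y) - 4 = -4 + Q + Y)
N = -15 (N = 5*(-3) = -15)
F(D, r) = r/7 (F(D, r) = -2/7 + (-4 + 6 + r)/7 = -2/7 + (2 + r)/7 = -2/7 + (2/7 + r/7) = r/7)
(-76 + 41)*(-87) + F(N, 10) = (-76 + 41)*(-87) + (⅐)*10 = -35*(-87) + 10/7 = 3045 + 10/7 = 21325/7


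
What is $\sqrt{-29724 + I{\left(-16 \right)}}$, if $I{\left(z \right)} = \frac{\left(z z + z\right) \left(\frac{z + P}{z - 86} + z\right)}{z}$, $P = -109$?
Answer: $\frac{i \sqrt{34104754}}{34} \approx 171.76 i$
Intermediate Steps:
$I{\left(z \right)} = \frac{\left(z + z^{2}\right) \left(z + \frac{-109 + z}{-86 + z}\right)}{z}$ ($I{\left(z \right)} = \frac{\left(z z + z\right) \left(\frac{z - 109}{z - 86} + z\right)}{z} = \frac{\left(z^{2} + z\right) \left(\frac{-109 + z}{-86 + z} + z\right)}{z} = \frac{\left(z + z^{2}\right) \left(\frac{-109 + z}{-86 + z} + z\right)}{z} = \frac{\left(z + z^{2}\right) \left(z + \frac{-109 + z}{-86 + z}\right)}{z}$)
$\sqrt{-29724 + I{\left(-16 \right)}} = \sqrt{-29724 + \frac{-109 + \left(-16\right)^{3} - -3104 - 84 \left(-16\right)^{2}}{-86 - 16}} = \sqrt{-29724 + \frac{-109 - 4096 + 3104 - 21504}{-102}} = \sqrt{-29724 - \frac{-109 - 4096 + 3104 - 21504}{102}} = \sqrt{-29724 - - \frac{7535}{34}} = \sqrt{-29724 + \frac{7535}{34}} = \sqrt{- \frac{1003081}{34}} = \frac{i \sqrt{34104754}}{34}$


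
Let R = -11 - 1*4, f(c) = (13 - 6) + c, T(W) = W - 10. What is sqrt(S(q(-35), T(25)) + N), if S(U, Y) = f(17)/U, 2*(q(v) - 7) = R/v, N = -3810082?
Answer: I*sqrt(38866612546)/101 ≈ 1951.9*I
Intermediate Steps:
T(W) = -10 + W
f(c) = 7 + c
R = -15 (R = -11 - 4 = -15)
q(v) = 7 - 15/(2*v) (q(v) = 7 + (-15/v)/2 = 7 - 15/(2*v))
S(U, Y) = 24/U (S(U, Y) = (7 + 17)/U = 24/U)
sqrt(S(q(-35), T(25)) + N) = sqrt(24/(7 - 15/2/(-35)) - 3810082) = sqrt(24/(7 - 15/2*(-1/35)) - 3810082) = sqrt(24/(7 + 3/14) - 3810082) = sqrt(24/(101/14) - 3810082) = sqrt(24*(14/101) - 3810082) = sqrt(336/101 - 3810082) = sqrt(-384817946/101) = I*sqrt(38866612546)/101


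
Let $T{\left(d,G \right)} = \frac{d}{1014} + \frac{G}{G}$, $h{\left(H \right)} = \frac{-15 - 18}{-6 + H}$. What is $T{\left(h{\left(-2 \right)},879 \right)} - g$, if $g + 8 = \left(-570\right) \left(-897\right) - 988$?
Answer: $- \frac{1379832261}{2704} \approx -5.1029 \cdot 10^{5}$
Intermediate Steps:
$h{\left(H \right)} = - \frac{33}{-6 + H}$
$T{\left(d,G \right)} = 1 + \frac{d}{1014}$ ($T{\left(d,G \right)} = d \frac{1}{1014} + 1 = \frac{d}{1014} + 1 = 1 + \frac{d}{1014}$)
$g = 510294$ ($g = -8 - -510302 = -8 + \left(511290 - 988\right) = -8 + 510302 = 510294$)
$T{\left(h{\left(-2 \right)},879 \right)} - g = \left(1 + \frac{\left(-33\right) \frac{1}{-6 - 2}}{1014}\right) - 510294 = \left(1 + \frac{\left(-33\right) \frac{1}{-8}}{1014}\right) - 510294 = \left(1 + \frac{\left(-33\right) \left(- \frac{1}{8}\right)}{1014}\right) - 510294 = \left(1 + \frac{1}{1014} \cdot \frac{33}{8}\right) - 510294 = \left(1 + \frac{11}{2704}\right) - 510294 = \frac{2715}{2704} - 510294 = - \frac{1379832261}{2704}$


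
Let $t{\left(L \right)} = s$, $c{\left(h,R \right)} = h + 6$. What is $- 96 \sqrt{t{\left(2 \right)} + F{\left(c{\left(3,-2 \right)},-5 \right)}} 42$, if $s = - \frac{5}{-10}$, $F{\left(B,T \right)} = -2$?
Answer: $- 2016 i \sqrt{6} \approx - 4938.2 i$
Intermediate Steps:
$c{\left(h,R \right)} = 6 + h$
$s = \frac{1}{2}$ ($s = \left(-5\right) \left(- \frac{1}{10}\right) = \frac{1}{2} \approx 0.5$)
$t{\left(L \right)} = \frac{1}{2}$
$- 96 \sqrt{t{\left(2 \right)} + F{\left(c{\left(3,-2 \right)},-5 \right)}} 42 = - 96 \sqrt{\frac{1}{2} - 2} \cdot 42 = - 96 \sqrt{- \frac{3}{2}} \cdot 42 = - 96 \frac{i \sqrt{6}}{2} \cdot 42 = - 48 i \sqrt{6} \cdot 42 = - 2016 i \sqrt{6}$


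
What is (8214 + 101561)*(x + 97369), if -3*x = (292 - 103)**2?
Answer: 9381591050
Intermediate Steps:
x = -11907 (x = -(292 - 103)**2/3 = -1/3*189**2 = -1/3*35721 = -11907)
(8214 + 101561)*(x + 97369) = (8214 + 101561)*(-11907 + 97369) = 109775*85462 = 9381591050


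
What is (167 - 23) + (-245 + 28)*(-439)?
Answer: 95407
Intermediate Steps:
(167 - 23) + (-245 + 28)*(-439) = 144 - 217*(-439) = 144 + 95263 = 95407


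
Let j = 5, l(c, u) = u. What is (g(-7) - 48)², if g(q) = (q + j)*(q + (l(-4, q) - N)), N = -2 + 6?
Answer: 144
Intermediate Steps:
N = 4
g(q) = (-4 + 2*q)*(5 + q) (g(q) = (q + 5)*(q + (q - 1*4)) = (5 + q)*(q + (q - 4)) = (5 + q)*(q + (-4 + q)) = (5 + q)*(-4 + 2*q) = (-4 + 2*q)*(5 + q))
(g(-7) - 48)² = ((-20 + 2*(-7)² + 6*(-7)) - 48)² = ((-20 + 2*49 - 42) - 48)² = ((-20 + 98 - 42) - 48)² = (36 - 48)² = (-12)² = 144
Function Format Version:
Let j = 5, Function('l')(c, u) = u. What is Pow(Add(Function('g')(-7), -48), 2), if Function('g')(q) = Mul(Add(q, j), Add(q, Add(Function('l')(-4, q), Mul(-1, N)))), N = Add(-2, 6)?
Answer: 144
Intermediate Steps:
N = 4
Function('g')(q) = Mul(Add(-4, Mul(2, q)), Add(5, q)) (Function('g')(q) = Mul(Add(q, 5), Add(q, Add(q, Mul(-1, 4)))) = Mul(Add(5, q), Add(q, Add(q, -4))) = Mul(Add(5, q), Add(q, Add(-4, q))) = Mul(Add(5, q), Add(-4, Mul(2, q))) = Mul(Add(-4, Mul(2, q)), Add(5, q)))
Pow(Add(Function('g')(-7), -48), 2) = Pow(Add(Add(-20, Mul(2, Pow(-7, 2)), Mul(6, -7)), -48), 2) = Pow(Add(Add(-20, Mul(2, 49), -42), -48), 2) = Pow(Add(Add(-20, 98, -42), -48), 2) = Pow(Add(36, -48), 2) = Pow(-12, 2) = 144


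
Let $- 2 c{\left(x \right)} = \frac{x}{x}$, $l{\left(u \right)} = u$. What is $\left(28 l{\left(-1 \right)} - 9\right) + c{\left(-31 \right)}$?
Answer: $- \frac{75}{2} \approx -37.5$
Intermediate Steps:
$c{\left(x \right)} = - \frac{1}{2}$ ($c{\left(x \right)} = - \frac{x \frac{1}{x}}{2} = \left(- \frac{1}{2}\right) 1 = - \frac{1}{2}$)
$\left(28 l{\left(-1 \right)} - 9\right) + c{\left(-31 \right)} = \left(28 \left(-1\right) - 9\right) - \frac{1}{2} = \left(-28 - 9\right) - \frac{1}{2} = -37 - \frac{1}{2} = - \frac{75}{2}$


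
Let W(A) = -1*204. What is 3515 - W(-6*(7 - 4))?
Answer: 3719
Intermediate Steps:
W(A) = -204
3515 - W(-6*(7 - 4)) = 3515 - 1*(-204) = 3515 + 204 = 3719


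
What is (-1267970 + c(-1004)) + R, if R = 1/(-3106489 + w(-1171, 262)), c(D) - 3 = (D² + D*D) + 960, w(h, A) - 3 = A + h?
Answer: 2327516539874/3107395 ≈ 7.4903e+5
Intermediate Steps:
w(h, A) = 3 + A + h (w(h, A) = 3 + (A + h) = 3 + A + h)
c(D) = 963 + 2*D² (c(D) = 3 + ((D² + D*D) + 960) = 3 + ((D² + D²) + 960) = 3 + (2*D² + 960) = 3 + (960 + 2*D²) = 963 + 2*D²)
R = -1/3107395 (R = 1/(-3106489 + (3 + 262 - 1171)) = 1/(-3106489 - 906) = 1/(-3107395) = -1/3107395 ≈ -3.2181e-7)
(-1267970 + c(-1004)) + R = (-1267970 + (963 + 2*(-1004)²)) - 1/3107395 = (-1267970 + (963 + 2*1008016)) - 1/3107395 = (-1267970 + (963 + 2016032)) - 1/3107395 = (-1267970 + 2016995) - 1/3107395 = 749025 - 1/3107395 = 2327516539874/3107395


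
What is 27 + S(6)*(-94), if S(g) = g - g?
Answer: 27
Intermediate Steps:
S(g) = 0
27 + S(6)*(-94) = 27 + 0*(-94) = 27 + 0 = 27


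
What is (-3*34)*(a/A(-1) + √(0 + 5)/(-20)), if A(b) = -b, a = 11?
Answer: -1122 + 51*√5/10 ≈ -1110.6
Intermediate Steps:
(-3*34)*(a/A(-1) + √(0 + 5)/(-20)) = (-3*34)*(11/((-1*(-1))) + √(0 + 5)/(-20)) = -102*(11/1 + √5*(-1/20)) = -102*(11*1 - √5/20) = -102*(11 - √5/20) = -1122 + 51*√5/10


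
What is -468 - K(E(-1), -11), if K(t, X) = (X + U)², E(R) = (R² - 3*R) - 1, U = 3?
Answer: -532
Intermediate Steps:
E(R) = -1 + R² - 3*R
K(t, X) = (3 + X)² (K(t, X) = (X + 3)² = (3 + X)²)
-468 - K(E(-1), -11) = -468 - (3 - 11)² = -468 - 1*(-8)² = -468 - 1*64 = -468 - 64 = -532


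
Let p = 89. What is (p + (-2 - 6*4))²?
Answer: 3969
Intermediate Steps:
(p + (-2 - 6*4))² = (89 + (-2 - 6*4))² = (89 + (-2 - 24))² = (89 - 26)² = 63² = 3969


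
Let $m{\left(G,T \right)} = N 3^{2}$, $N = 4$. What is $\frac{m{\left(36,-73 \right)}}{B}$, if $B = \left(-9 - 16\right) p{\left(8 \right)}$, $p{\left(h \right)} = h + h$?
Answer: $- \frac{9}{100} \approx -0.09$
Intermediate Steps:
$m{\left(G,T \right)} = 36$ ($m{\left(G,T \right)} = 4 \cdot 3^{2} = 4 \cdot 9 = 36$)
$p{\left(h \right)} = 2 h$
$B = -400$ ($B = \left(-9 - 16\right) 2 \cdot 8 = \left(-25\right) 16 = -400$)
$\frac{m{\left(36,-73 \right)}}{B} = \frac{36}{-400} = 36 \left(- \frac{1}{400}\right) = - \frac{9}{100}$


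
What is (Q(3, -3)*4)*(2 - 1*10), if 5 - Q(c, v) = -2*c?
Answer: -352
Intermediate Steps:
Q(c, v) = 5 + 2*c (Q(c, v) = 5 - (-2)*c = 5 + 2*c)
(Q(3, -3)*4)*(2 - 1*10) = ((5 + 2*3)*4)*(2 - 1*10) = ((5 + 6)*4)*(2 - 10) = (11*4)*(-8) = 44*(-8) = -352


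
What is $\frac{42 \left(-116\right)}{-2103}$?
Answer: $\frac{1624}{701} \approx 2.3167$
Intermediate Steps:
$\frac{42 \left(-116\right)}{-2103} = \left(-4872\right) \left(- \frac{1}{2103}\right) = \frac{1624}{701}$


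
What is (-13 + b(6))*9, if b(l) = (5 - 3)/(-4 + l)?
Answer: -108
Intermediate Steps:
b(l) = 2/(-4 + l)
(-13 + b(6))*9 = (-13 + 2/(-4 + 6))*9 = (-13 + 2/2)*9 = (-13 + 2*(½))*9 = (-13 + 1)*9 = -12*9 = -108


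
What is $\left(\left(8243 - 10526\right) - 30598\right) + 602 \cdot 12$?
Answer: $-25657$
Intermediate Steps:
$\left(\left(8243 - 10526\right) - 30598\right) + 602 \cdot 12 = \left(-2283 - 30598\right) + 7224 = -32881 + 7224 = -25657$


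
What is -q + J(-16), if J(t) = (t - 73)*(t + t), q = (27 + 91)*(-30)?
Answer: 6388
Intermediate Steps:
q = -3540 (q = 118*(-30) = -3540)
J(t) = 2*t*(-73 + t) (J(t) = (-73 + t)*(2*t) = 2*t*(-73 + t))
-q + J(-16) = -1*(-3540) + 2*(-16)*(-73 - 16) = 3540 + 2*(-16)*(-89) = 3540 + 2848 = 6388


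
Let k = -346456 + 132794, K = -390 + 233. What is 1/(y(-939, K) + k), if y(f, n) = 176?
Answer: -1/213486 ≈ -4.6841e-6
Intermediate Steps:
K = -157
k = -213662
1/(y(-939, K) + k) = 1/(176 - 213662) = 1/(-213486) = -1/213486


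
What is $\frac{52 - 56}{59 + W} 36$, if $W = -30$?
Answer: $- \frac{144}{29} \approx -4.9655$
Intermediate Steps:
$\frac{52 - 56}{59 + W} 36 = \frac{52 - 56}{59 - 30} \cdot 36 = - \frac{4}{29} \cdot 36 = \left(-4\right) \frac{1}{29} \cdot 36 = \left(- \frac{4}{29}\right) 36 = - \frac{144}{29}$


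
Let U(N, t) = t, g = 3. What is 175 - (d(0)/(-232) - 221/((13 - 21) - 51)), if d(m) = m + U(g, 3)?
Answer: 2344305/13688 ≈ 171.27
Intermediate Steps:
d(m) = 3 + m (d(m) = m + 3 = 3 + m)
175 - (d(0)/(-232) - 221/((13 - 21) - 51)) = 175 - ((3 + 0)/(-232) - 221/((13 - 21) - 51)) = 175 - (3*(-1/232) - 221/(-8 - 51)) = 175 - (-3/232 - 221/(-59)) = 175 - (-3/232 - 221*(-1/59)) = 175 - (-3/232 + 221/59) = 175 - 1*51095/13688 = 175 - 51095/13688 = 2344305/13688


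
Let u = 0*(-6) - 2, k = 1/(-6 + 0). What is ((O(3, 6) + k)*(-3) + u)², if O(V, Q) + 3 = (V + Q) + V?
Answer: 3249/4 ≈ 812.25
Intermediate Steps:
O(V, Q) = -3 + Q + 2*V (O(V, Q) = -3 + ((V + Q) + V) = -3 + ((Q + V) + V) = -3 + (Q + 2*V) = -3 + Q + 2*V)
k = -⅙ (k = 1/(-6) = -⅙ ≈ -0.16667)
u = -2 (u = 0 - 2 = -2)
((O(3, 6) + k)*(-3) + u)² = (((-3 + 6 + 2*3) - ⅙)*(-3) - 2)² = (((-3 + 6 + 6) - ⅙)*(-3) - 2)² = ((9 - ⅙)*(-3) - 2)² = ((53/6)*(-3) - 2)² = (-53/2 - 2)² = (-57/2)² = 3249/4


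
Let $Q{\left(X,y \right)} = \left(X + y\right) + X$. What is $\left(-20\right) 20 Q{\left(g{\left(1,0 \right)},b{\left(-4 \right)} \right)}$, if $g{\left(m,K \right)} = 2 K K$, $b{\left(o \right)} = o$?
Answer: $1600$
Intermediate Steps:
$g{\left(m,K \right)} = 2 K^{2}$
$Q{\left(X,y \right)} = y + 2 X$
$\left(-20\right) 20 Q{\left(g{\left(1,0 \right)},b{\left(-4 \right)} \right)} = \left(-20\right) 20 \left(-4 + 2 \cdot 2 \cdot 0^{2}\right) = - 400 \left(-4 + 2 \cdot 2 \cdot 0\right) = - 400 \left(-4 + 2 \cdot 0\right) = - 400 \left(-4 + 0\right) = \left(-400\right) \left(-4\right) = 1600$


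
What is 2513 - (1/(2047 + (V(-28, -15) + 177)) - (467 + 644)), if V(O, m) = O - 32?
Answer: 7842335/2164 ≈ 3624.0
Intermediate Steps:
V(O, m) = -32 + O
2513 - (1/(2047 + (V(-28, -15) + 177)) - (467 + 644)) = 2513 - (1/(2047 + ((-32 - 28) + 177)) - (467 + 644)) = 2513 - (1/(2047 + (-60 + 177)) - 1*1111) = 2513 - (1/(2047 + 117) - 1111) = 2513 - (1/2164 - 1111) = 2513 - 1*(-2404203/2164) = 2513 + 2404203/2164 = 7842335/2164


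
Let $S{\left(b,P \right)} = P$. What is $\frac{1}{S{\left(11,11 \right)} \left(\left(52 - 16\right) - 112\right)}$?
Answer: $- \frac{1}{836} \approx -0.0011962$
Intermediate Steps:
$\frac{1}{S{\left(11,11 \right)} \left(\left(52 - 16\right) - 112\right)} = \frac{1}{11 \left(\left(52 - 16\right) - 112\right)} = \frac{1}{11 \left(36 - 112\right)} = \frac{1}{11 \left(-76\right)} = \frac{1}{-836} = - \frac{1}{836}$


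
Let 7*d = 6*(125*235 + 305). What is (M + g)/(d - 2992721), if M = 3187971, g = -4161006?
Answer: 973035/2967281 ≈ 0.32792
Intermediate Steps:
d = 25440 (d = (6*(125*235 + 305))/7 = (6*(29375 + 305))/7 = (6*29680)/7 = (1/7)*178080 = 25440)
(M + g)/(d - 2992721) = (3187971 - 4161006)/(25440 - 2992721) = -973035/(-2967281) = -973035*(-1/2967281) = 973035/2967281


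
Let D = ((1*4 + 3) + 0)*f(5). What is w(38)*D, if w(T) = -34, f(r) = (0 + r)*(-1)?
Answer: 1190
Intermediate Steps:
f(r) = -r (f(r) = r*(-1) = -r)
D = -35 (D = ((1*4 + 3) + 0)*(-1*5) = ((4 + 3) + 0)*(-5) = (7 + 0)*(-5) = 7*(-5) = -35)
w(38)*D = -34*(-35) = 1190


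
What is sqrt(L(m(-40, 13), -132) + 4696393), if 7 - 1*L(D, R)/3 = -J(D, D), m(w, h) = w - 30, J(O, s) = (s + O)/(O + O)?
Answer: sqrt(4696417) ≈ 2167.1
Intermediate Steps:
J(O, s) = (O + s)/(2*O) (J(O, s) = (O + s)/((2*O)) = (O + s)*(1/(2*O)) = (O + s)/(2*O))
m(w, h) = -30 + w
L(D, R) = 24 (L(D, R) = 21 - (-3)*(D + D)/(2*D) = 21 - (-3)*(2*D)/(2*D) = 21 - (-3) = 21 - 3*(-1) = 21 + 3 = 24)
sqrt(L(m(-40, 13), -132) + 4696393) = sqrt(24 + 4696393) = sqrt(4696417)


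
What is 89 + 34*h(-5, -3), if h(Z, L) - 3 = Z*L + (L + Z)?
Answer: 429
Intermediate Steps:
h(Z, L) = 3 + L + Z + L*Z (h(Z, L) = 3 + (Z*L + (L + Z)) = 3 + (L*Z + (L + Z)) = 3 + (L + Z + L*Z) = 3 + L + Z + L*Z)
89 + 34*h(-5, -3) = 89 + 34*(3 - 3 - 5 - 3*(-5)) = 89 + 34*(3 - 3 - 5 + 15) = 89 + 34*10 = 89 + 340 = 429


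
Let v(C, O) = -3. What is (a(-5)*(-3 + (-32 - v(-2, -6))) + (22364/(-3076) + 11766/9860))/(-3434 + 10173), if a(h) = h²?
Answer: -3055975603/25548694630 ≈ -0.11961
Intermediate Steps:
(a(-5)*(-3 + (-32 - v(-2, -6))) + (22364/(-3076) + 11766/9860))/(-3434 + 10173) = ((-5)²*(-3 + (-32 - 1*(-3))) + (22364/(-3076) + 11766/9860))/(-3434 + 10173) = (25*(-3 + (-32 + 3)) + (22364*(-1/3076) + 11766*(1/9860)))/6739 = (25*(-3 - 29) + (-5591/769 + 5883/4930))*(1/6739) = (25*(-32) - 23039603/3791170)*(1/6739) = (-800 - 23039603/3791170)*(1/6739) = -3055975603/3791170*1/6739 = -3055975603/25548694630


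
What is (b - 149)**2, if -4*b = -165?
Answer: 185761/16 ≈ 11610.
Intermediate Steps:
b = 165/4 (b = -1/4*(-165) = 165/4 ≈ 41.250)
(b - 149)**2 = (165/4 - 149)**2 = (-431/4)**2 = 185761/16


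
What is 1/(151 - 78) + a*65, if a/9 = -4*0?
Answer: 1/73 ≈ 0.013699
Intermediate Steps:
a = 0 (a = 9*(-4*0) = 9*0 = 0)
1/(151 - 78) + a*65 = 1/(151 - 78) + 0*65 = 1/73 + 0 = 1/73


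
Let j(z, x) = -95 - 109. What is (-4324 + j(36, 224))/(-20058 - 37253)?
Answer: 4528/57311 ≈ 0.079008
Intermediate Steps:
j(z, x) = -204
(-4324 + j(36, 224))/(-20058 - 37253) = (-4324 - 204)/(-20058 - 37253) = -4528/(-57311) = -4528*(-1/57311) = 4528/57311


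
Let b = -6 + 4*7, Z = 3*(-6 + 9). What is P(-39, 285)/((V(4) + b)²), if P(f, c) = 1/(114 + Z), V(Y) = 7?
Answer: 1/103443 ≈ 9.6672e-6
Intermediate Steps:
Z = 9 (Z = 3*3 = 9)
P(f, c) = 1/123 (P(f, c) = 1/(114 + 9) = 1/123)
b = 22 (b = -6 + 28 = 22)
P(-39, 285)/((V(4) + b)²) = 1/(123*((7 + 22)²)) = 1/(123*(29²)) = (1/123)/841 = (1/123)*(1/841) = 1/103443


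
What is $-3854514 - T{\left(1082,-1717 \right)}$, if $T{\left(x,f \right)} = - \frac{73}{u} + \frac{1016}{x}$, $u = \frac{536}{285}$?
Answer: $- \frac{1117705568447}{289976} \approx -3.8545 \cdot 10^{6}$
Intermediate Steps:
$u = \frac{536}{285}$ ($u = 536 \cdot \frac{1}{285} = \frac{536}{285} \approx 1.8807$)
$T{\left(x,f \right)} = - \frac{20805}{536} + \frac{1016}{x}$ ($T{\left(x,f \right)} = - \frac{73}{\frac{536}{285}} + \frac{1016}{x} = \left(-73\right) \frac{285}{536} + \frac{1016}{x} = - \frac{20805}{536} + \frac{1016}{x}$)
$-3854514 - T{\left(1082,-1717 \right)} = -3854514 - \left(- \frac{20805}{536} + \frac{1016}{1082}\right) = -3854514 - \left(- \frac{20805}{536} + 1016 \cdot \frac{1}{1082}\right) = -3854514 - \left(- \frac{20805}{536} + \frac{508}{541}\right) = -3854514 - - \frac{10983217}{289976} = -3854514 + \frac{10983217}{289976} = - \frac{1117705568447}{289976}$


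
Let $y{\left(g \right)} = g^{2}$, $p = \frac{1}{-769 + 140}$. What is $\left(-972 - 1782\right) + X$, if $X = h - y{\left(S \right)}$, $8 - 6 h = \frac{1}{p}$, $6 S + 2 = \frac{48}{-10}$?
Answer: $- \frac{1192103}{450} \approx -2649.1$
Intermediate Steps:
$p = - \frac{1}{629}$ ($p = \frac{1}{-629} = - \frac{1}{629} \approx -0.0015898$)
$S = - \frac{17}{15}$ ($S = - \frac{1}{3} + \frac{48 \frac{1}{-10}}{6} = - \frac{1}{3} + \frac{48 \left(- \frac{1}{10}\right)}{6} = - \frac{1}{3} + \frac{1}{6} \left(- \frac{24}{5}\right) = - \frac{1}{3} - \frac{4}{5} = - \frac{17}{15} \approx -1.1333$)
$h = \frac{637}{6}$ ($h = \frac{4}{3} - \frac{1}{6 \left(- \frac{1}{629}\right)} = \frac{4}{3} - - \frac{629}{6} = \frac{4}{3} + \frac{629}{6} = \frac{637}{6} \approx 106.17$)
$X = \frac{47197}{450}$ ($X = \frac{637}{6} - \left(- \frac{17}{15}\right)^{2} = \frac{637}{6} - \frac{289}{225} = \frac{47197}{450} \approx 104.88$)
$\left(-972 - 1782\right) + X = \left(-972 - 1782\right) + \frac{47197}{450} = -2754 + \frac{47197}{450} = - \frac{1192103}{450}$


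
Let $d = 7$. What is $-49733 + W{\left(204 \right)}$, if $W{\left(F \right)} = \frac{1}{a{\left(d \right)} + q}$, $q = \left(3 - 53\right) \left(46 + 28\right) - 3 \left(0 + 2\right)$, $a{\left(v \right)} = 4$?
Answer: $- \frac{184111567}{3702} \approx -49733.0$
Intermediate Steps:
$q = -3706$ ($q = \left(-50\right) 74 - 3 \cdot 2 = -3700 - 6 = -3706$)
$W{\left(F \right)} = - \frac{1}{3702}$ ($W{\left(F \right)} = \frac{1}{4 - 3706} = \frac{1}{-3702} = - \frac{1}{3702}$)
$-49733 + W{\left(204 \right)} = -49733 - \frac{1}{3702} = - \frac{184111567}{3702}$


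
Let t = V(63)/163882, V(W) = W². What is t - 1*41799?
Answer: -6850099749/163882 ≈ -41799.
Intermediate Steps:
t = 3969/163882 (t = 63²/163882 = 3969*(1/163882) = 3969/163882 ≈ 0.024219)
t - 1*41799 = 3969/163882 - 1*41799 = 3969/163882 - 41799 = -6850099749/163882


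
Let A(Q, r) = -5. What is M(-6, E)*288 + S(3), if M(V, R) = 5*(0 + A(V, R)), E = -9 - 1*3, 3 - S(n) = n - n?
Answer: -7197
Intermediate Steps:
S(n) = 3 (S(n) = 3 - (n - n) = 3 - 1*0 = 3 + 0 = 3)
E = -12 (E = -9 - 3 = -12)
M(V, R) = -25 (M(V, R) = 5*(0 - 5) = 5*(-5) = -25)
M(-6, E)*288 + S(3) = -25*288 + 3 = -7200 + 3 = -7197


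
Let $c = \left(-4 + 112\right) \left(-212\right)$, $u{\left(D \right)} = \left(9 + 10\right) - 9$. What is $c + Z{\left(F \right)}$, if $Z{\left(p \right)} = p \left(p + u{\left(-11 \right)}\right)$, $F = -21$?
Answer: $-22665$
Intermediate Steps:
$u{\left(D \right)} = 10$ ($u{\left(D \right)} = 19 - 9 = 10$)
$c = -22896$ ($c = 108 \left(-212\right) = -22896$)
$Z{\left(p \right)} = p \left(10 + p\right)$ ($Z{\left(p \right)} = p \left(p + 10\right) = p \left(10 + p\right)$)
$c + Z{\left(F \right)} = -22896 - 21 \left(10 - 21\right) = -22896 - -231 = -22896 + 231 = -22665$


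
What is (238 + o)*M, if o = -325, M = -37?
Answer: 3219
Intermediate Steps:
(238 + o)*M = (238 - 325)*(-37) = -87*(-37) = 3219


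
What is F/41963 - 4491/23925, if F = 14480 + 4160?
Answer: 2959841/11539825 ≈ 0.25649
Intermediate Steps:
F = 18640
F/41963 - 4491/23925 = 18640/41963 - 4491/23925 = 18640*(1/41963) - 4491*1/23925 = 18640/41963 - 1497/7975 = 2959841/11539825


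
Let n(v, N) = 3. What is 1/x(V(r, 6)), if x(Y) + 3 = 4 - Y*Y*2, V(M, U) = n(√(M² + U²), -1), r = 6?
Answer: -1/17 ≈ -0.058824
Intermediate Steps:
V(M, U) = 3
x(Y) = 1 - 2*Y² (x(Y) = -3 + (4 - Y*Y*2) = -3 + (4 - Y²*2) = -3 + (4 - 2*Y²) = 1 - 2*Y²)
1/x(V(r, 6)) = 1/(1 - 2*3²) = 1/(1 - 2*9) = 1/(1 - 18) = 1/(-17) = -1/17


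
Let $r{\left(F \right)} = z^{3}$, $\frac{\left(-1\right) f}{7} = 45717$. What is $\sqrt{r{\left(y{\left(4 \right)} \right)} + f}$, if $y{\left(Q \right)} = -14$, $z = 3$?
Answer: $2 i \sqrt{79998} \approx 565.68 i$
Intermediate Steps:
$f = -320019$ ($f = \left(-7\right) 45717 = -320019$)
$r{\left(F \right)} = 27$ ($r{\left(F \right)} = 3^{3} = 27$)
$\sqrt{r{\left(y{\left(4 \right)} \right)} + f} = \sqrt{27 - 320019} = \sqrt{-319992} = 2 i \sqrt{79998}$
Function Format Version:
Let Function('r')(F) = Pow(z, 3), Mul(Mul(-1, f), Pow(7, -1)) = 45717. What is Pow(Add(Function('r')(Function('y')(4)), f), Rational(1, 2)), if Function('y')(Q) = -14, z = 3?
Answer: Mul(2, I, Pow(79998, Rational(1, 2))) ≈ Mul(565.68, I)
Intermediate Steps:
f = -320019 (f = Mul(-7, 45717) = -320019)
Function('r')(F) = 27 (Function('r')(F) = Pow(3, 3) = 27)
Pow(Add(Function('r')(Function('y')(4)), f), Rational(1, 2)) = Pow(Add(27, -320019), Rational(1, 2)) = Pow(-319992, Rational(1, 2)) = Mul(2, I, Pow(79998, Rational(1, 2)))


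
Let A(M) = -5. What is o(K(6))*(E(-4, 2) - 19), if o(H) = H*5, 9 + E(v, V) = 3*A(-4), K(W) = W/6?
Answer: -215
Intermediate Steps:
K(W) = W/6 (K(W) = W*(1/6) = W/6)
E(v, V) = -24 (E(v, V) = -9 + 3*(-5) = -9 - 15 = -24)
o(H) = 5*H
o(K(6))*(E(-4, 2) - 19) = (5*((1/6)*6))*(-24 - 19) = (5*1)*(-43) = 5*(-43) = -215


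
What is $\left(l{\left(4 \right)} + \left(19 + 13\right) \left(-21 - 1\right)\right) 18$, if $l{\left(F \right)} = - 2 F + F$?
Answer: $-12744$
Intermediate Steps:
$l{\left(F \right)} = - F$
$\left(l{\left(4 \right)} + \left(19 + 13\right) \left(-21 - 1\right)\right) 18 = \left(\left(-1\right) 4 + \left(19 + 13\right) \left(-21 - 1\right)\right) 18 = \left(-4 + 32 \left(-22\right)\right) 18 = \left(-4 - 704\right) 18 = \left(-708\right) 18 = -12744$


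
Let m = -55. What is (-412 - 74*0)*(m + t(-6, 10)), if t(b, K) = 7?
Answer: 19776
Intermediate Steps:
(-412 - 74*0)*(m + t(-6, 10)) = (-412 - 74*0)*(-55 + 7) = (-412 + 0)*(-48) = -412*(-48) = 19776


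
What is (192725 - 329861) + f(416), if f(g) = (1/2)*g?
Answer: -136928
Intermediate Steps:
f(g) = g/2 (f(g) = (1*(1/2))*g = g/2)
(192725 - 329861) + f(416) = (192725 - 329861) + (1/2)*416 = -137136 + 208 = -136928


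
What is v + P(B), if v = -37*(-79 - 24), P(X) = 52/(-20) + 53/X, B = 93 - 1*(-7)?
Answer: 380893/100 ≈ 3808.9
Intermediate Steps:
B = 100 (B = 93 + 7 = 100)
P(X) = -13/5 + 53/X (P(X) = 52*(-1/20) + 53/X = -13/5 + 53/X)
v = 3811 (v = -37*(-103) = 3811)
v + P(B) = 3811 + (-13/5 + 53/100) = 3811 - 207/100 = 380893/100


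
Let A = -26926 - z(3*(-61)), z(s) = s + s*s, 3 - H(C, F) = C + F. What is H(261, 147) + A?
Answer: -60637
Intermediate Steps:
H(C, F) = 3 - C - F (H(C, F) = 3 - (C + F) = 3 + (-C - F) = 3 - C - F)
z(s) = s + s**2
A = -60232 (A = -26926 - 3*(-61)*(1 + 3*(-61)) = -26926 - (-183)*(1 - 183) = -26926 - (-183)*(-182) = -26926 - 1*33306 = -26926 - 33306 = -60232)
H(261, 147) + A = (3 - 1*261 - 1*147) - 60232 = (3 - 261 - 147) - 60232 = -405 - 60232 = -60637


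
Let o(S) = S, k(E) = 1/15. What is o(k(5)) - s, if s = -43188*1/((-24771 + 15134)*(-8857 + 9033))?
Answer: 262073/6360420 ≈ 0.041204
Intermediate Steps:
k(E) = 1/15
s = 10797/424028 (s = -43188/((-9637*176)) = -43188/(-1696112) = -43188*(-1/1696112) = 10797/424028 ≈ 0.025463)
o(k(5)) - s = 1/15 - 1*10797/424028 = 1/15 - 10797/424028 = 262073/6360420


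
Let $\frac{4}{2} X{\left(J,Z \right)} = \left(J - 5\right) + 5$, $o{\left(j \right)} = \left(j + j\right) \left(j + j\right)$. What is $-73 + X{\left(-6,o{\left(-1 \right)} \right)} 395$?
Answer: $-1258$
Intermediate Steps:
$o{\left(j \right)} = 4 j^{2}$ ($o{\left(j \right)} = 2 j 2 j = 4 j^{2}$)
$X{\left(J,Z \right)} = \frac{J}{2}$ ($X{\left(J,Z \right)} = \frac{\left(J - 5\right) + 5}{2} = \frac{\left(-5 + J\right) + 5}{2} = \frac{J}{2}$)
$-73 + X{\left(-6,o{\left(-1 \right)} \right)} 395 = -73 + \frac{1}{2} \left(-6\right) 395 = -73 - 1185 = -1258$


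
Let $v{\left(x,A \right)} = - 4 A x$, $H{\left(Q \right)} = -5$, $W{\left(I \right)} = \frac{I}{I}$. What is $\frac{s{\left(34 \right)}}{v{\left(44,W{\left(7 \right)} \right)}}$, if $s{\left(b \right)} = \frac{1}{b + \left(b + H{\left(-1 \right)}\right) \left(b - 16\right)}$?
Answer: $- \frac{1}{97856} \approx -1.0219 \cdot 10^{-5}$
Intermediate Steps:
$W{\left(I \right)} = 1$
$v{\left(x,A \right)} = - 4 A x$
$s{\left(b \right)} = \frac{1}{b + \left(-16 + b\right) \left(-5 + b\right)}$ ($s{\left(b \right)} = \frac{1}{b + \left(b - 5\right) \left(b - 16\right)} = \frac{1}{b + \left(-5 + b\right) \left(-16 + b\right)} = \frac{1}{b + \left(-16 + b\right) \left(-5 + b\right)}$)
$\frac{s{\left(34 \right)}}{v{\left(44,W{\left(7 \right)} \right)}} = \frac{1}{\left(80 + 34^{2} - 680\right) \left(\left(-4\right) 1 \cdot 44\right)} = \frac{1}{\left(80 + 1156 - 680\right) \left(-176\right)} = \frac{1}{556} \left(- \frac{1}{176}\right) = - \frac{1}{97856}$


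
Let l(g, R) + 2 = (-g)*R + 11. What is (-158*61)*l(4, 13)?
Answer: 414434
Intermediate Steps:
l(g, R) = 9 - R*g (l(g, R) = -2 + ((-g)*R + 11) = -2 + (-R*g + 11) = -2 + (11 - R*g) = 9 - R*g)
(-158*61)*l(4, 13) = (-158*61)*(9 - 1*13*4) = -9638*(9 - 52) = -9638*(-43) = 414434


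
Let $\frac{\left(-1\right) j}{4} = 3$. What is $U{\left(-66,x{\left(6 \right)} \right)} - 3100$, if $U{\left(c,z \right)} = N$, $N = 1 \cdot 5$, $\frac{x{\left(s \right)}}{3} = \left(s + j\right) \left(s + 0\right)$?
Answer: $-3095$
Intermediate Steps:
$j = -12$ ($j = \left(-4\right) 3 = -12$)
$x{\left(s \right)} = 3 s \left(-12 + s\right)$ ($x{\left(s \right)} = 3 \left(s - 12\right) \left(s + 0\right) = 3 \left(-12 + s\right) s = 3 s \left(-12 + s\right)$)
$N = 5$
$U{\left(c,z \right)} = 5$
$U{\left(-66,x{\left(6 \right)} \right)} - 3100 = 5 - 3100 = -3095$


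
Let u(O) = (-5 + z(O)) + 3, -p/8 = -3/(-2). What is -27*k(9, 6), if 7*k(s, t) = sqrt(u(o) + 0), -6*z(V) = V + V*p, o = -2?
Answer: -9*I*sqrt(51)/7 ≈ -9.1818*I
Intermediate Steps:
p = -12 (p = -(-24)/(-2) = -(-24)*(-1)/2 = -8*3/2 = -12)
z(V) = 11*V/6 (z(V) = -(V + V*(-12))/6 = -(V - 12*V)/6 = -(-11)*V/6 = 11*V/6)
u(O) = -2 + 11*O/6 (u(O) = (-5 + 11*O/6) + 3 = -2 + 11*O/6)
k(s, t) = I*sqrt(51)/21 (k(s, t) = sqrt((-2 + (11/6)*(-2)) + 0)/7 = sqrt((-2 - 11/3) + 0)/7 = sqrt(-17/3 + 0)/7 = sqrt(-17/3)/7 = (I*sqrt(51)/3)/7 = I*sqrt(51)/21)
-27*k(9, 6) = -9*I*sqrt(51)/7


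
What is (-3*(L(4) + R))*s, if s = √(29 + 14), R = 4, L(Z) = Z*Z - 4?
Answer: -48*√43 ≈ -314.76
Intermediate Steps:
L(Z) = -4 + Z² (L(Z) = Z² - 4 = -4 + Z²)
s = √43 ≈ 6.5574
(-3*(L(4) + R))*s = (-3*((-4 + 4²) + 4))*√43 = (-3*((-4 + 16) + 4))*√43 = (-3*(12 + 4))*√43 = (-3*16)*√43 = -48*√43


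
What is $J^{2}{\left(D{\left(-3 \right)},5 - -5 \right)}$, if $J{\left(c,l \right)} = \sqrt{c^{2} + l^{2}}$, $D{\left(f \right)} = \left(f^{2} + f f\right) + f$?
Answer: $325$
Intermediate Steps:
$D{\left(f \right)} = f + 2 f^{2}$ ($D{\left(f \right)} = \left(f^{2} + f^{2}\right) + f = 2 f^{2} + f = f + 2 f^{2}$)
$J^{2}{\left(D{\left(-3 \right)},5 - -5 \right)} = \left(\sqrt{\left(- 3 \left(1 + 2 \left(-3\right)\right)\right)^{2} + \left(5 - -5\right)^{2}}\right)^{2} = \left(\sqrt{\left(- 3 \left(1 - 6\right)\right)^{2} + \left(5 + 5\right)^{2}}\right)^{2} = \left(\sqrt{\left(\left(-3\right) \left(-5\right)\right)^{2} + 10^{2}}\right)^{2} = \left(\sqrt{15^{2} + 100}\right)^{2} = \left(\sqrt{225 + 100}\right)^{2} = \left(\sqrt{325}\right)^{2} = \left(5 \sqrt{13}\right)^{2} = 325$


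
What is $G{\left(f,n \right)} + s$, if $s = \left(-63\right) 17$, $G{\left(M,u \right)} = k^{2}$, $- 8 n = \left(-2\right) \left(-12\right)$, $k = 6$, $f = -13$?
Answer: $-1035$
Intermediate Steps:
$n = -3$ ($n = - \frac{\left(-2\right) \left(-12\right)}{8} = \left(- \frac{1}{8}\right) 24 = -3$)
$G{\left(M,u \right)} = 36$ ($G{\left(M,u \right)} = 6^{2} = 36$)
$s = -1071$
$G{\left(f,n \right)} + s = 36 - 1071 = -1035$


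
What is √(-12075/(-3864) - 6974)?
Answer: I*√111534/4 ≈ 83.492*I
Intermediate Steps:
√(-12075/(-3864) - 6974) = √(-12075*(-1/3864) - 6974) = √(25/8 - 6974) = √(-55767/8) = I*√111534/4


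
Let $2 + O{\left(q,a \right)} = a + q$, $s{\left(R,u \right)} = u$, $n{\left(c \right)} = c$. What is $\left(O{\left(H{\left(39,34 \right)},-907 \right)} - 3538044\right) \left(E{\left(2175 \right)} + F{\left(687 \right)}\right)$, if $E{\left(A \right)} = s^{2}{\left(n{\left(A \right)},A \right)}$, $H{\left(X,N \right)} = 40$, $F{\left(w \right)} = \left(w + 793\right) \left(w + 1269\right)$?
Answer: $-26985998776065$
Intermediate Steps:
$F{\left(w \right)} = \left(793 + w\right) \left(1269 + w\right)$
$E{\left(A \right)} = A^{2}$
$O{\left(q,a \right)} = -2 + a + q$ ($O{\left(q,a \right)} = -2 + \left(a + q\right) = -2 + a + q$)
$\left(O{\left(H{\left(39,34 \right)},-907 \right)} - 3538044\right) \left(E{\left(2175 \right)} + F{\left(687 \right)}\right) = \left(\left(-2 - 907 + 40\right) - 3538044\right) \left(2175^{2} + \left(1006317 + 687^{2} + 2062 \cdot 687\right)\right) = \left(-869 - 3538044\right) \left(4730625 + \left(1006317 + 471969 + 1416594\right)\right) = - 3538913 \left(4730625 + 2894880\right) = \left(-3538913\right) 7625505 = -26985998776065$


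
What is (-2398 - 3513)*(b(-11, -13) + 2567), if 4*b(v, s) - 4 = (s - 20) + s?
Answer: -30222943/2 ≈ -1.5111e+7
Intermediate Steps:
b(v, s) = -4 + s/2 (b(v, s) = 1 + ((s - 20) + s)/4 = 1 + ((-20 + s) + s)/4 = 1 + (-20 + 2*s)/4 = 1 + (-5 + s/2) = -4 + s/2)
(-2398 - 3513)*(b(-11, -13) + 2567) = (-2398 - 3513)*((-4 + (½)*(-13)) + 2567) = -5911*((-4 - 13/2) + 2567) = -5911*(-21/2 + 2567) = -5911*5113/2 = -30222943/2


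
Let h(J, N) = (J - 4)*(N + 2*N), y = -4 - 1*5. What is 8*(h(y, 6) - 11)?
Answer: -1960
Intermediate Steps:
y = -9 (y = -4 - 5 = -9)
h(J, N) = 3*N*(-4 + J) (h(J, N) = (-4 + J)*(3*N) = 3*N*(-4 + J))
8*(h(y, 6) - 11) = 8*(3*6*(-4 - 9) - 11) = 8*(3*6*(-13) - 11) = 8*(-234 - 11) = 8*(-245) = -1960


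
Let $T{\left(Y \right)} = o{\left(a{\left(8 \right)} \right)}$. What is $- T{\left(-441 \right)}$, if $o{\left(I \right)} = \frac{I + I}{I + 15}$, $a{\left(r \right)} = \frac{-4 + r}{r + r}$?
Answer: $- \frac{2}{61} \approx -0.032787$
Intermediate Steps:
$a{\left(r \right)} = \frac{-4 + r}{2 r}$
$o{\left(I \right)} = \frac{2 I}{15 + I}$
$T{\left(Y \right)} = \frac{2}{61}$ ($T{\left(Y \right)} = \frac{2 \frac{-4 + 8}{2 \cdot 8}}{15 + \frac{-4 + 8}{2 \cdot 8}} = \frac{2 \cdot \frac{1}{2} \cdot \frac{1}{8} \cdot 4}{15 + \frac{1}{2} \cdot \frac{1}{8} \cdot 4} = 2 \cdot \frac{1}{4} \frac{1}{15 + \frac{1}{4}} = 2 \cdot \frac{1}{4} \frac{1}{\frac{61}{4}} = 2 \cdot \frac{1}{4} \cdot \frac{4}{61} = \frac{2}{61}$)
$- T{\left(-441 \right)} = \left(-1\right) \frac{2}{61} = - \frac{2}{61}$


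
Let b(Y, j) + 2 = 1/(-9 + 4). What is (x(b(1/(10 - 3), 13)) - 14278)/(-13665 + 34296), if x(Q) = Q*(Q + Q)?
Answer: -356708/515775 ≈ -0.69160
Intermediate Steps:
b(Y, j) = -11/5 (b(Y, j) = -2 + 1/(-9 + 4) = -2 + 1/(-5) = -2 - ⅕ = -11/5)
x(Q) = 2*Q² (x(Q) = Q*(2*Q) = 2*Q²)
(x(b(1/(10 - 3), 13)) - 14278)/(-13665 + 34296) = (2*(-11/5)² - 14278)/(-13665 + 34296) = (2*(121/25) - 14278)/20631 = (242/25 - 14278)*(1/20631) = -356708/25*1/20631 = -356708/515775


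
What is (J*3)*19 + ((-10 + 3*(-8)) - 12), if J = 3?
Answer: 125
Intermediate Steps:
(J*3)*19 + ((-10 + 3*(-8)) - 12) = (3*3)*19 + ((-10 + 3*(-8)) - 12) = 9*19 + ((-10 - 24) - 12) = 171 + (-34 - 12) = 171 - 46 = 125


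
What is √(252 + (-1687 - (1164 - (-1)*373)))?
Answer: 2*I*√743 ≈ 54.516*I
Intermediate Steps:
√(252 + (-1687 - (1164 - (-1)*373))) = √(252 + (-1687 - (1164 - 1*(-373)))) = √(252 + (-1687 - (1164 + 373))) = √(252 + (-1687 - 1*1537)) = √(252 + (-1687 - 1537)) = √(252 - 3224) = √(-2972) = 2*I*√743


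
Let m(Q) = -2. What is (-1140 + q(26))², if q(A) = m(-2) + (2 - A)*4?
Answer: 1532644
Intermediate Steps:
q(A) = 6 - 4*A (q(A) = -2 + (2 - A)*4 = -2 + (8 - 4*A) = 6 - 4*A)
(-1140 + q(26))² = (-1140 + (6 - 4*26))² = (-1140 + (6 - 104))² = (-1140 - 98)² = (-1238)² = 1532644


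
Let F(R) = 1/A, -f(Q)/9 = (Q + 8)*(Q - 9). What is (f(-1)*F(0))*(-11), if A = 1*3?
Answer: -2310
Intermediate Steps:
f(Q) = -9*(-9 + Q)*(8 + Q) (f(Q) = -9*(Q + 8)*(Q - 9) = -9*(8 + Q)*(-9 + Q) = -9*(-9 + Q)*(8 + Q))
A = 3
F(R) = 1/3
(f(-1)*F(0))*(-11) = ((648 - 9*(-1)**2 + 9*(-1))*(1/3))*(-11) = ((648 - 9*1 - 9)*(1/3))*(-11) = ((648 - 9 - 9)*(1/3))*(-11) = (630*(1/3))*(-11) = 210*(-11) = -2310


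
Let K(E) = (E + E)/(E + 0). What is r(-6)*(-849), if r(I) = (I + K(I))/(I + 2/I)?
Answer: -10188/19 ≈ -536.21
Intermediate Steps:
K(E) = 2 (K(E) = (2*E)/E = 2)
r(I) = (2 + I)/(I + 2/I) (r(I) = (I + 2)/(I + 2/I) = (2 + I)/(I + 2/I))
r(-6)*(-849) = -6*(2 - 6)/(2 + (-6)**2)*(-849) = -6*(-4)/(2 + 36)*(-849) = -6*(-4)/38*(-849) = -6*1/38*(-4)*(-849) = (12/19)*(-849) = -10188/19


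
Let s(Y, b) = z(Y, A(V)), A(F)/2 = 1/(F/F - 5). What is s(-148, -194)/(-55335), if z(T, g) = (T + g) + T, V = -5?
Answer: 593/110670 ≈ 0.0053583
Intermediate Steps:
A(F) = -½ (A(F) = 2/(F/F - 5) = 2/(1 - 5) = 2/(-4) = 2*(-¼) = -½)
z(T, g) = g + 2*T
s(Y, b) = -½ + 2*Y
s(-148, -194)/(-55335) = (-½ + 2*(-148))/(-55335) = (-½ - 296)*(-1/55335) = -593/2*(-1/55335) = 593/110670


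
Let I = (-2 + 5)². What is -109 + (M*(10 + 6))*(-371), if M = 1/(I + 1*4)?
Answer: -7353/13 ≈ -565.62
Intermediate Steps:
I = 9 (I = 3² = 9)
M = 1/13 (M = 1/(9 + 1*4) = 1/(9 + 4) = 1/13 ≈ 0.076923)
-109 + (M*(10 + 6))*(-371) = -109 + ((10 + 6)/13)*(-371) = -109 + ((1/13)*16)*(-371) = -109 + (16/13)*(-371) = -109 - 5936/13 = -7353/13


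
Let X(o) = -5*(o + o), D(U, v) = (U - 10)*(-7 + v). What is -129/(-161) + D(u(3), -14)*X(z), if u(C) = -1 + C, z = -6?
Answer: 1623009/161 ≈ 10081.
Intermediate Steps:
D(U, v) = (-10 + U)*(-7 + v)
X(o) = -10*o
-129/(-161) + D(u(3), -14)*X(z) = -129/(-161) + (70 - 10*(-14) - 7*(-1 + 3) + (-1 + 3)*(-14))*(-10*(-6)) = -129*(-1/161) + (70 + 140 - 7*2 + 2*(-14))*60 = 129/161 + (70 + 140 - 14 - 28)*60 = 129/161 + 168*60 = 129/161 + 10080 = 1623009/161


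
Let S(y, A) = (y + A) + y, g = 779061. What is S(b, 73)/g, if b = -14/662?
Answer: 779/8318361 ≈ 9.3648e-5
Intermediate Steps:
b = -7/331 (b = -14*1/662 = -7/331 ≈ -0.021148)
S(y, A) = A + 2*y (S(y, A) = (A + y) + y = A + 2*y)
S(b, 73)/g = (73 + 2*(-7/331))/779061 = (73 - 14/331)*(1/779061) = (24149/331)*(1/779061) = 779/8318361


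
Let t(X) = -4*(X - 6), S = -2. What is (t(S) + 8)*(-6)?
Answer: -240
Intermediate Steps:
t(X) = 24 - 4*X (t(X) = -4*(-6 + X) = 24 - 4*X)
(t(S) + 8)*(-6) = ((24 - 4*(-2)) + 8)*(-6) = ((24 + 8) + 8)*(-6) = (32 + 8)*(-6) = 40*(-6) = -240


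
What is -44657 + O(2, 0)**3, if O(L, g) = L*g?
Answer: -44657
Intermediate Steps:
-44657 + O(2, 0)**3 = -44657 + (2*0)**3 = -44657 + 0**3 = -44657 + 0 = -44657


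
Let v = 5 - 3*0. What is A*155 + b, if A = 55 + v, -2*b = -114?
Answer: 9357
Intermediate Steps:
b = 57 (b = -1/2*(-114) = 57)
v = 5 (v = 5 + 0 = 5)
A = 60 (A = 55 + 5 = 60)
A*155 + b = 60*155 + 57 = 9300 + 57 = 9357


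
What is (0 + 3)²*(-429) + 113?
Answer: -3748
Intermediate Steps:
(0 + 3)²*(-429) + 113 = 3²*(-429) + 113 = 9*(-429) + 113 = -3861 + 113 = -3748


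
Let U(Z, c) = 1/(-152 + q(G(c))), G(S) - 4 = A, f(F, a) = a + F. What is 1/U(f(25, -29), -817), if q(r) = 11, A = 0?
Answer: -141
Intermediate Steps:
f(F, a) = F + a
G(S) = 4 (G(S) = 4 + 0 = 4)
U(Z, c) = -1/141 (U(Z, c) = 1/(-152 + 11) = 1/(-141) = -1/141)
1/U(f(25, -29), -817) = 1/(-1/141) = -141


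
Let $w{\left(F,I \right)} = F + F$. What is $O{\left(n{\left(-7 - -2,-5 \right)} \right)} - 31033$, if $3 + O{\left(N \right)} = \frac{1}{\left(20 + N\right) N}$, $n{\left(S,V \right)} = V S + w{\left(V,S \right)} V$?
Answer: $- \frac{221131499}{7125} \approx -31036.0$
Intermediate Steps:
$w{\left(F,I \right)} = 2 F$
$n{\left(S,V \right)} = 2 V^{2} + S V$ ($n{\left(S,V \right)} = V S + 2 V V = S V + 2 V^{2} = 2 V^{2} + S V$)
$O{\left(N \right)} = -3 + \frac{1}{N \left(20 + N\right)}$ ($O{\left(N \right)} = -3 + \frac{1}{\left(20 + N\right) N} = -3 + \frac{1}{N \left(20 + N\right)}$)
$O{\left(n{\left(-7 - -2,-5 \right)} \right)} - 31033 = \frac{1 - 60 \left(- 5 \left(\left(-7 - -2\right) + 2 \left(-5\right)\right)\right) - 3 \left(- 5 \left(\left(-7 - -2\right) + 2 \left(-5\right)\right)\right)^{2}}{- 5 \left(\left(-7 - -2\right) + 2 \left(-5\right)\right) \left(20 - 5 \left(\left(-7 - -2\right) + 2 \left(-5\right)\right)\right)} - 31033 = \frac{1 - 60 \left(- 5 \left(\left(-7 + 2\right) - 10\right)\right) - 3 \left(- 5 \left(\left(-7 + 2\right) - 10\right)\right)^{2}}{- 5 \left(\left(-7 + 2\right) - 10\right) \left(20 - 5 \left(\left(-7 + 2\right) - 10\right)\right)} - 31033 = \frac{1 - 60 \left(- 5 \left(-5 - 10\right)\right) - 3 \left(- 5 \left(-5 - 10\right)\right)^{2}}{- 5 \left(-5 - 10\right) \left(20 - 5 \left(-5 - 10\right)\right)} - 31033 = \frac{1 - 60 \left(\left(-5\right) \left(-15\right)\right) - 3 \left(\left(-5\right) \left(-15\right)\right)^{2}}{\left(-5\right) \left(-15\right) \left(20 - -75\right)} - 31033 = \frac{1 - 4500 - 3 \cdot 75^{2}}{75 \left(20 + 75\right)} - 31033 = \frac{1 - 4500 - 16875}{75 \cdot 95} - 31033 = \frac{1}{75} \cdot \frac{1}{95} \left(1 - 4500 - 16875\right) - 31033 = \frac{1}{75} \cdot \frac{1}{95} \left(-21374\right) - 31033 = - \frac{21374}{7125} - 31033 = - \frac{221131499}{7125}$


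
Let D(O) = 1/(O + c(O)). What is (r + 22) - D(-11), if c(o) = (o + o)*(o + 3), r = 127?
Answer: 24584/165 ≈ 148.99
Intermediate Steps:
c(o) = 2*o*(3 + o) (c(o) = (2*o)*(3 + o) = 2*o*(3 + o))
D(O) = 1/(O + 2*O*(3 + O))
(r + 22) - D(-11) = (127 + 22) - 1/((-11)*(7 + 2*(-11))) = 149 - (-1)/(11*(7 - 22)) = 149 - (-1)/(11*(-15)) = 149 - (-1)*(-1)/(11*15) = 149 - 1*1/165 = 149 - 1/165 = 24584/165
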